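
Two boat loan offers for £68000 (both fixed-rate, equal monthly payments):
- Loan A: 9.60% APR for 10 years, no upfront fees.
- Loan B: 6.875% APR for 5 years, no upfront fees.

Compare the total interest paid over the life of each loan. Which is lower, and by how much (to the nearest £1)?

Loan A: at 9.60% the monthly rate is 0.0080000, so the payment is 68,000 × 0.0080000 / (1 − 1.0080000^−120) = £883.63.
Total interest on Loan A = 120 × £883.63 − £68,000 = £38,035.60.
Loan B: monthly rate = 6.875%/12 = 0.0057292; payment = 68,000 × 0.0057292 / (1 − (1+0.0057292)^−60) = £1,342.47.
Total interest on Loan B = 60 × £1,342.47 − £68,000 = £12,548.20.
Loan B is lower by £25,487.40.

Loan B by £25,487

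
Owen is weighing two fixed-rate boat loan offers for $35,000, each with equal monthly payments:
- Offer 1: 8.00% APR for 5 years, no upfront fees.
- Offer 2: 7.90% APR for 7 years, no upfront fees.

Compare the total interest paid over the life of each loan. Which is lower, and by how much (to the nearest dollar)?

Offer 1 by $3,097

Offer 1: at 8.00% the monthly rate is 0.0066667, so the payment is 35,000 × 0.0066667 / (1 − 1.0066667^−60) = $709.67.
Total interest on Offer 1 = 60 × $709.67 − $35,000 = $7,580.20.
Offer 2: at 7.90% the monthly rate is 0.0065833, so the payment is 35,000 × 0.0065833 / (1 − 1.0065833^−84) = $543.78.
Total interest on Offer 2 = 84 × $543.78 − $35,000 = $10,677.52.
Offer 1 is lower by $3,097.32.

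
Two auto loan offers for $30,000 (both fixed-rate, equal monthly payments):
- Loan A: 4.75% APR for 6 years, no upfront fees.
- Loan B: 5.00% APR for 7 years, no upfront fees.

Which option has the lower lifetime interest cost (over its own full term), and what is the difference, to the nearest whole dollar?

Loan A: at 4.75% the monthly rate is 0.0039583, so the payment is 30,000 × 0.0039583 / (1 − 1.0039583^−72) = $479.68.
Total interest on Loan A = 72 × $479.68 − $30,000 = $4,536.96.
Loan B: at 5.00% the monthly rate is 0.0041667, so the payment is 30,000 × 0.0041667 / (1 − 1.0041667^−84) = $424.02.
Total interest on Loan B = 84 × $424.02 − $30,000 = $5,617.68.
Loan A is lower by $1,080.72.

Loan A by $1,081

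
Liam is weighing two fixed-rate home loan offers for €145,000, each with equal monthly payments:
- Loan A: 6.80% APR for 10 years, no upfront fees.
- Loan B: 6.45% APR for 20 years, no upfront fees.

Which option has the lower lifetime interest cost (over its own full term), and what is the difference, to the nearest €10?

Loan A by €58,200

Loan A: at 6.80% the monthly rate is 0.0056667, so the payment is 145,000 × 0.0056667 / (1 − 1.0056667^−120) = €1,668.66.
Total interest on Loan A = 120 × €1,668.66 − €145,000 = €55,239.20.
Loan B: monthly rate = 6.45%/12 = 0.0053750; payment = 145,000 × 0.0053750 / (1 − (1+0.0053750)^−240) = €1,076.82.
Total interest on Loan B = 240 × €1,076.82 − €145,000 = €113,436.80.
Loan A is lower by €58,197.60.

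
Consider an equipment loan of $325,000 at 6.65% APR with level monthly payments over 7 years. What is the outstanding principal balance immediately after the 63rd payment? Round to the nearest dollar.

$95,891

With monthly rate i = 6.65%/12 = 0.0055417, the balance after k of n payments is P · [(1+i)^n − (1+i)^k] / [(1+i)^n − 1].
(1+0.0055417)^84 = 1.59076482 and (1+0.0055417)^63 = 1.41646055, so the balance is 325,000 × (1.59076482 − 1.41646055) / (1.59076482 − 1) = $95,890.76.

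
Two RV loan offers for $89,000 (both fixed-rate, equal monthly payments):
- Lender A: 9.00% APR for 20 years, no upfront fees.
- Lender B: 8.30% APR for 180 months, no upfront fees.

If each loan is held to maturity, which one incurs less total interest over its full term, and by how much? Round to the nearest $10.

Lender A: at 9.00% the monthly rate is 0.0075000, so the payment is 89,000 × 0.0075000 / (1 − 1.0075000^−240) = $800.76.
Total interest on Lender A = 240 × $800.76 − $89,000 = $103,182.40.
Lender B: at 8.30% the monthly rate is 0.0069167, so the payment is 89,000 × 0.0069167 / (1 − 1.0069167^−180) = $866.02.
Total interest on Lender B = 180 × $866.02 − $89,000 = $66,883.60.
Lender B is lower by $36,298.80.

Lender B by $36,300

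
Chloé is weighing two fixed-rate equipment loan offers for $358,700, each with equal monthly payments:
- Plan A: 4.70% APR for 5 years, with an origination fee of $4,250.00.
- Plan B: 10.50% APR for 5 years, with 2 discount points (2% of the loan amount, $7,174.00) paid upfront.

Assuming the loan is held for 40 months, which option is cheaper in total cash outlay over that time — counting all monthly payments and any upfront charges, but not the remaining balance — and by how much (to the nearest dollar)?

Plan A: monthly rate = 4.7%/12 = 0.0039167; payment = 358,700 × 0.0039167 / (1 − (1+0.0039167)^−60) = $6,719.92.
Plan B: monthly rate = 10.5%/12 = 0.0087500; payment = 358,700 × 0.0087500 / (1 − (1+0.0087500)^−60) = $7,709.86.
Over 40 months: Plan A costs 40 × $6,719.92 + $4,250.00 = $273,046.80; Plan B costs 40 × $7,709.86 + $7,174.00 = $315,568.40.
Plan A is cheaper by $315,568.40 − $273,046.80 = $42,521.60.

Plan A by $42,522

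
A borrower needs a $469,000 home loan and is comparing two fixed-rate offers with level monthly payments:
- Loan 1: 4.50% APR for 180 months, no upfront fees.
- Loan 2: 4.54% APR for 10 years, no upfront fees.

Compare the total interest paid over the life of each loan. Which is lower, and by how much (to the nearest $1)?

Loan 1: monthly rate = 4.5%/12 = 0.0037500; payment = 469,000 × 0.0037500 / (1 − (1+0.0037500)^−180) = $3,587.82.
Total interest on Loan 1 = 180 × $3,587.82 − $469,000 = $176,807.60.
Loan 2: monthly rate = 4.54%/12 = 0.0037833; payment = 469,000 × 0.0037833 / (1 − (1+0.0037833)^−120) = $4,869.69.
Total interest on Loan 2 = 120 × $4,869.69 − $469,000 = $115,362.80.
Loan 2 is lower by $61,444.80.

Loan 2 by $61,445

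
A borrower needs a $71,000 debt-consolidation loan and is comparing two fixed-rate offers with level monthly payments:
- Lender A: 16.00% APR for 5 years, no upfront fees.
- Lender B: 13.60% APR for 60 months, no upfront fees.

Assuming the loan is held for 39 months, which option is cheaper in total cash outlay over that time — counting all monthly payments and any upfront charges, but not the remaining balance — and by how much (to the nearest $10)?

Lender A: monthly rate = 16%/12 = 0.0133333; payment = 71,000 × 0.0133333 / (1 − (1+0.0133333)^−60) = $1,726.58.
Lender B: monthly rate = 13.6%/12 = 0.0113333; payment = 71,000 × 0.0113333 / (1 − (1+0.0113333)^−60) = $1,637.36.
Over 39 months: Lender A costs 39 × $1,726.58 = $67,336.62; Lender B costs 39 × $1,637.36 = $63,857.04.
Lender B is cheaper by $67,336.62 − $63,857.04 = $3,479.58.

Lender B by $3,480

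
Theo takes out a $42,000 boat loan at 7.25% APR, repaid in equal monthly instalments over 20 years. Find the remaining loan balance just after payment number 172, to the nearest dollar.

With monthly rate i = 7.25%/12 = 0.0060417, the balance after k of n payments is P · [(1+i)^n − (1+i)^k] / [(1+i)^n − 1].
(1+0.0060417)^240 = 4.24455657 and (1+0.0060417)^172 = 2.81803576, so the balance is 42,000 × (4.24455657 − 2.81803576) / (4.24455657 − 1) = $18,465.97.

$18,466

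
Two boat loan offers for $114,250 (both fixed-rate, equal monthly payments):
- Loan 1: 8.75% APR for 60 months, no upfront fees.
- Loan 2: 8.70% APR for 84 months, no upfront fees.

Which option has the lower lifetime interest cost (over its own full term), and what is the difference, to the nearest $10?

Loan 1 by $11,480

Loan 1: at 8.75% the monthly rate is 0.0072917, so the payment is 114,250 × 0.0072917 / (1 − 1.0072917^−60) = $2,357.80.
Total interest on Loan 1 = 60 × $2,357.80 − $114,250 = $27,218.00.
Loan 2: monthly rate = 8.7%/12 = 0.0072500; payment = 114,250 × 0.0072500 / (1 − (1+0.0072500)^−84) = $1,820.83.
Total interest on Loan 2 = 84 × $1,820.83 − $114,250 = $38,699.72.
Loan 1 is lower by $11,481.72.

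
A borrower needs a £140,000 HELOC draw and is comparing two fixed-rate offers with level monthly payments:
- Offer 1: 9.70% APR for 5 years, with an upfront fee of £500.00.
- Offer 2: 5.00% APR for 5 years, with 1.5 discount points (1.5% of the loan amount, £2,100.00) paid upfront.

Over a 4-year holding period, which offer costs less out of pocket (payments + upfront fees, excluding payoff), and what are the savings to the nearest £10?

Offer 1: at 9.70% the monthly rate is 0.0080833, so the payment is 140,000 × 0.0080833 / (1 − 1.0080833^−60) = £2,953.96.
Offer 2: at 5.00% the monthly rate is 0.0041667, so the payment is 140,000 × 0.0041667 / (1 − 1.0041667^−60) = £2,641.97.
Over 48 months: Offer 1 costs 48 × £2,953.96 + £500.00 = £142,290.08; Offer 2 costs 48 × £2,641.97 + £2,100.00 = £128,914.56.
Offer 2 is cheaper by £142,290.08 − £128,914.56 = £13,375.52.

Offer 2 by £13,380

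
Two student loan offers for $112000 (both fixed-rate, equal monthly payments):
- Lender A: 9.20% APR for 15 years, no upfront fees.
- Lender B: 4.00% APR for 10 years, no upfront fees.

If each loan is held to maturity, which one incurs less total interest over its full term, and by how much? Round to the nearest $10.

Lender B by $70,810

Lender A: at 9.20% the monthly rate is 0.0076667, so the payment is 112,000 × 0.0076667 / (1 − 1.0076667^−180) = $1,149.34.
Total interest on Lender A = 180 × $1,149.34 − $112,000 = $94,881.20.
Lender B: at 4.00% the monthly rate is 0.0033333, so the payment is 112,000 × 0.0033333 / (1 − 1.0033333^−120) = $1,133.95.
Total interest on Lender B = 120 × $1,133.95 − $112,000 = $24,074.00.
Lender B is lower by $70,807.20.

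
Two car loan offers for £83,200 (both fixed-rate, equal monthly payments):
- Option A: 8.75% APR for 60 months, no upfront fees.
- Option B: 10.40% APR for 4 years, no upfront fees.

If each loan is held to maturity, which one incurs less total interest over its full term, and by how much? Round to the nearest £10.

Option B by £960

Option A: monthly rate = 8.75%/12 = 0.0072917; payment = 83,200 × 0.0072917 / (1 − (1+0.0072917)^−60) = £1,717.02.
Total interest on Option A = 60 × £1,717.02 − £83,200 = £19,821.20.
Option B: at 10.40% the monthly rate is 0.0086667, so the payment is 83,200 × 0.0086667 / (1 − 1.0086667^−48) = £2,126.19.
Total interest on Option B = 48 × £2,126.19 − £83,200 = £18,857.12.
Option B is lower by £964.08.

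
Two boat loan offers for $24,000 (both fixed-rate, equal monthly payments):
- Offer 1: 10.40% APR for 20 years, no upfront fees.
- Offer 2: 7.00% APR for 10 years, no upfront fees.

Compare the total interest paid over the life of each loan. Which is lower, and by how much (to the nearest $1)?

Offer 2 by $23,681

Offer 1: at 10.40% the monthly rate is 0.0086667, so the payment is 24,000 × 0.0086667 / (1 − 1.0086667^−240) = $238.00.
Total interest on Offer 1 = 240 × $238.00 − $24,000 = $33,120.00.
Offer 2: at 7.00% the monthly rate is 0.0058333, so the payment is 24,000 × 0.0058333 / (1 − 1.0058333^−120) = $278.66.
Total interest on Offer 2 = 120 × $278.66 − $24,000 = $9,439.20.
Offer 2 is lower by $23,680.80.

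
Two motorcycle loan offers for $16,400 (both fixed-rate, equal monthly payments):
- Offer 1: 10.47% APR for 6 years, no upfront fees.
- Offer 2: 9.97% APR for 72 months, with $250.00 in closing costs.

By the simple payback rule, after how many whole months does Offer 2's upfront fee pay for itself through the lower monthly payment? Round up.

Offer 1: at 10.47% the monthly rate is 0.0087250, so the payment is 16,400 × 0.0087250 / (1 − 1.0087250^−72) = $307.73.
Offer 2: monthly rate = 9.97%/12 = 0.0083083; payment = 16,400 × 0.0083083 / (1 − (1+0.0083083)^−72) = $303.58.
Monthly savings = $307.73 − $303.58 = $4.15.
Break-even = $250.00 / $4.15 = 60.24 → 61 months.

61 months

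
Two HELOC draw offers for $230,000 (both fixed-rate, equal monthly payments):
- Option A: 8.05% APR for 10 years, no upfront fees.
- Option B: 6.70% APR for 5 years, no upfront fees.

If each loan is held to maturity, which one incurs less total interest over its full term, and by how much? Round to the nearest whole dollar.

Option B by $64,286

Option A: monthly rate = 8.05%/12 = 0.0067083; payment = 230,000 × 0.0067083 / (1 − (1+0.0067083)^−120) = $2,796.61.
Total interest on Option A = 120 × $2,796.61 − $230,000 = $105,593.20.
Option B: at 6.70% the monthly rate is 0.0055833, so the payment is 230,000 × 0.0055833 / (1 − 1.0055833^−60) = $4,521.79.
Total interest on Option B = 60 × $4,521.79 − $230,000 = $41,307.40.
Option B is lower by $64,285.80.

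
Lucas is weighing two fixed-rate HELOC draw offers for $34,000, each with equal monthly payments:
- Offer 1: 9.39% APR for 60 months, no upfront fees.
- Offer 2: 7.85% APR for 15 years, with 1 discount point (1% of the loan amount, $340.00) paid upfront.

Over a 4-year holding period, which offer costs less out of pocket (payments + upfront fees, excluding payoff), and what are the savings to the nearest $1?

Offer 1: monthly rate = 9.39%/12 = 0.0078250; payment = 34,000 × 0.0078250 / (1 − (1+0.0078250)^−60) = $712.24.
Offer 2: monthly rate = 7.85%/12 = 0.0065417; payment = 34,000 × 0.0065417 / (1 − (1+0.0065417)^−180) = $321.98.
Over 48 months: Offer 1 costs 48 × $712.24 = $34,187.52; Offer 2 costs 48 × $321.98 + $340.00 = $15,795.04.
Offer 2 is cheaper by $34,187.52 − $15,795.04 = $18,392.48.

Offer 2 by $18,392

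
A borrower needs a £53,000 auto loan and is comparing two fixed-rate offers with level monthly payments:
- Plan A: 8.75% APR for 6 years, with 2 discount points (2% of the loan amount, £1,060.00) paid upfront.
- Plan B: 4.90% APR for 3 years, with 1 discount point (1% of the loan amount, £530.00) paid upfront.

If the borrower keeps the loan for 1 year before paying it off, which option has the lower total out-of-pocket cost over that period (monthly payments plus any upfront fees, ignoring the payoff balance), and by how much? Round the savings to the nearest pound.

Plan A by £7,117

Plan A: at 8.75% the monthly rate is 0.0072917, so the payment is 53,000 × 0.0072917 / (1 − 1.0072917^−72) = £948.79.
Plan B: at 4.90% the monthly rate is 0.0040833, so the payment is 53,000 × 0.0040833 / (1 − 1.0040833^−36) = £1,586.08.
Over 12 months: Plan A costs 12 × £948.79 + £1,060.00 = £12,445.48; Plan B costs 12 × £1,586.08 + £530.00 = £19,562.96.
Plan A is cheaper by £19,562.96 − £12,445.48 = £7,117.48.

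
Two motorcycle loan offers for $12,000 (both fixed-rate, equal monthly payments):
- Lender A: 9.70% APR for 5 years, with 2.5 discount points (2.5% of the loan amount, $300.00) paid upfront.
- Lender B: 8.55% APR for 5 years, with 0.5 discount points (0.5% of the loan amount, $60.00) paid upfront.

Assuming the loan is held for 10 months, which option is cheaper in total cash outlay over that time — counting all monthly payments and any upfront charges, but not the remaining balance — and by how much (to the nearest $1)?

Lender A: monthly rate = 9.7%/12 = 0.0080833; payment = 12,000 × 0.0080833 / (1 − (1+0.0080833)^−60) = $253.20.
Lender B: at 8.55% the monthly rate is 0.0071250, so the payment is 12,000 × 0.0071250 / (1 − 1.0071250^−60) = $246.49.
Over 10 months: Lender A costs 10 × $253.20 + $300.00 = $2,832.00; Lender B costs 10 × $246.49 + $60.00 = $2,524.90.
Lender B is cheaper by $2,832.00 − $2,524.90 = $307.10.

Lender B by $307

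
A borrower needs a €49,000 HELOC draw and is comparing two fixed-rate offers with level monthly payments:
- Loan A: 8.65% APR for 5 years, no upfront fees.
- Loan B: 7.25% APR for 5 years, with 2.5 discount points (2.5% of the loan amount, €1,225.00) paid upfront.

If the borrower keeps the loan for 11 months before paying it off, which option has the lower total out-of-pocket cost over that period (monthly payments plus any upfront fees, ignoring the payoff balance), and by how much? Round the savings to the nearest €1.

Loan A by €864

Loan A: monthly rate = 8.65%/12 = 0.0072083; payment = 49,000 × 0.0072083 / (1 − (1+0.0072083)^−60) = €1,008.86.
Loan B: at 7.25% the monthly rate is 0.0060417, so the payment is 49,000 × 0.0060417 / (1 − 1.0060417^−60) = €976.05.
Over 11 months: Loan A costs 11 × €1,008.86 = €11,097.46; Loan B costs 11 × €976.05 + €1,225.00 = €11,961.55.
Loan A is cheaper by €11,961.55 − €11,097.46 = €864.09.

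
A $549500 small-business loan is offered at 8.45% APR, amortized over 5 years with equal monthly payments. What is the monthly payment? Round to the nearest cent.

$11,260.60

At 8.45% the monthly rate is 0.0070417, so the payment is 549,500 × 0.0070417 / (1 − 1.0070417^−60) = $11,260.60.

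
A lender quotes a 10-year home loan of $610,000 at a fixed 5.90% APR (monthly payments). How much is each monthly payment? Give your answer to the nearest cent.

Monthly rate = 5.9%/12 = 0.0049167; payment = 610,000 × 0.0049167 / (1 − (1+0.0049167)^−120) = $6,741.66.

$6,741.66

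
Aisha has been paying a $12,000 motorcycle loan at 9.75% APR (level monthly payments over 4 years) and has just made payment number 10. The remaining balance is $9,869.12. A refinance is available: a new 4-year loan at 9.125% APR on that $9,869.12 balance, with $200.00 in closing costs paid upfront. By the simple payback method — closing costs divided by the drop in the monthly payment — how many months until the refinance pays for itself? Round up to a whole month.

4 months

Current payment = 12,000 × 9.75%/12 / (1 − (1+0.0081250)^−48) = $302.91.
Refinanced payment = 9,869.12 × 0.0076042 / (1 − (1+0.0076042)^−48) = $246.18.
Monthly savings = $302.91 − $246.18 = $56.73.
Break-even = $200.00 / $56.73 = 3.53 → 4 months.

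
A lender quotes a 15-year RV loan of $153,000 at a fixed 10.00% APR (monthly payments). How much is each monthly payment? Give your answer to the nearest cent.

$1,644.15

Monthly rate = 10%/12 = 0.0083333; payment = 153,000 × 0.0083333 / (1 − (1+0.0083333)^−180) = $1,644.15.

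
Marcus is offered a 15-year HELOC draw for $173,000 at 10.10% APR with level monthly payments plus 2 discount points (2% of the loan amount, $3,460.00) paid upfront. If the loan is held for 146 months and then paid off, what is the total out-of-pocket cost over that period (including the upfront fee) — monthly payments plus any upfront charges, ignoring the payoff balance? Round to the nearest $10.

$276,430

Monthly rate = 10.1%/12 = 0.0084167; payment = 173,000 × 0.0084167 / (1 − (1+0.0084167)^−180) = $1,869.66.
Total outlay = 146 × $1,869.66 + $3,460.00 = $276,430.36.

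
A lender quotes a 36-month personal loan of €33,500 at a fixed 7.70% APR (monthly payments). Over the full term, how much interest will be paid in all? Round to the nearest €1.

€4,125

Monthly rate = 7.7%/12 = 0.0064167; payment = 33,500 × 0.0064167 / (1 − (1+0.0064167)^−36) = €1,045.14.
Total paid = 36 × €1,045.14 = €37,625.04; interest = €37,625.04 − €33,500 = €4,125.04.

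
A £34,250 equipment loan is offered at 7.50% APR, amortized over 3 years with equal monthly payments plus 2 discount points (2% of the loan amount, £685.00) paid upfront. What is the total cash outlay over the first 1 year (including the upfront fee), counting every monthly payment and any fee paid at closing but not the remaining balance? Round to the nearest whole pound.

At 7.50% the monthly rate is 0.0062500, so the payment is 34,250 × 0.0062500 / (1 − 1.0062500^−36) = £1,065.39.
Total outlay = 12 × £1,065.39 + £685.00 = £13,469.68.

£13,470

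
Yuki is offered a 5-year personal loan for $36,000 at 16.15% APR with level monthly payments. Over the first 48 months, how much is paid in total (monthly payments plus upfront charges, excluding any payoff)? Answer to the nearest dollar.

$42,159

Monthly rate = 16.15%/12 = 0.0134583; payment = 36,000 × 0.0134583 / (1 − (1+0.0134583)^−60) = $878.32.
Total outlay = 48 × $878.32 = $42,159.36.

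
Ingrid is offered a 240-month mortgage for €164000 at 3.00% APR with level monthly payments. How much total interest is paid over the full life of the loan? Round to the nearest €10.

At 3.00% the monthly rate is 0.0025000, so the payment is 164,000 × 0.0025000 / (1 − 1.0025000^−240) = €909.54.
Total paid = 240 × €909.54 = €218,289.60; interest = €218,289.60 − €164,000 = €54,289.60.

€54,290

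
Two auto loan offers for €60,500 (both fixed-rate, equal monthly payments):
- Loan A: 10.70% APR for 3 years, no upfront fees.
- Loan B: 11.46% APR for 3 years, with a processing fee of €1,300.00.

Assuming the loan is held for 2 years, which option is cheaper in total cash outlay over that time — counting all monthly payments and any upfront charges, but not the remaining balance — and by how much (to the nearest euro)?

Loan A by €1,823

Loan A: at 10.70% the monthly rate is 0.0089167, so the payment is 60,500 × 0.0089167 / (1 − 1.0089167^−36) = €1,972.11.
Loan B: monthly rate = 11.46%/12 = 0.0095500; payment = 60,500 × 0.0095500 / (1 − (1+0.0095500)^−36) = €1,993.90.
Over 24 months: Loan A costs 24 × €1,972.11 = €47,330.64; Loan B costs 24 × €1,993.90 + €1,300.00 = €49,153.60.
Loan A is cheaper by €49,153.60 − €47,330.64 = €1,822.96.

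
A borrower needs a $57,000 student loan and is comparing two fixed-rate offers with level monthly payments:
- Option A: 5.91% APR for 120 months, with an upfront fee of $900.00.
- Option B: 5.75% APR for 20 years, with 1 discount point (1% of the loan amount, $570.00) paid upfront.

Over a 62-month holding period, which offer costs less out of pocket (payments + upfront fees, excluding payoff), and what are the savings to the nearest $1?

Option A: monthly rate = 5.91%/12 = 0.0049250; payment = 57,000 × 0.0049250 / (1 − (1+0.0049250)^−120) = $630.24.
Option B: at 5.75% the monthly rate is 0.0047917, so the payment is 57,000 × 0.0047917 / (1 − 1.0047917^−240) = $400.19.
Over 62 months: Option A costs 62 × $630.24 + $900.00 = $39,974.88; Option B costs 62 × $400.19 + $570.00 = $25,381.78.
Option B is cheaper by $39,974.88 − $25,381.78 = $14,593.10.

Option B by $14,593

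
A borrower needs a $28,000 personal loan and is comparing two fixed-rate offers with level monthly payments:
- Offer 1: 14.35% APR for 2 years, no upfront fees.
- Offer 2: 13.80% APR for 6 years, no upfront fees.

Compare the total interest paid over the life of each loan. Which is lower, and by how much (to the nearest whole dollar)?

Offer 1: monthly rate = 14.35%/12 = 0.0119583; payment = 28,000 × 0.0119583 / (1 − (1+0.0119583)^−24) = $1,349.00.
Total interest on Offer 1 = 24 × $1,349.00 − $28,000 = $4,376.00.
Offer 2: monthly rate = 13.8%/12 = 0.0115000; payment = 28,000 × 0.0115000 / (1 − (1+0.0115000)^−72) = $573.97.
Total interest on Offer 2 = 72 × $573.97 − $28,000 = $13,325.84.
Offer 1 is lower by $8,949.84.

Offer 1 by $8,950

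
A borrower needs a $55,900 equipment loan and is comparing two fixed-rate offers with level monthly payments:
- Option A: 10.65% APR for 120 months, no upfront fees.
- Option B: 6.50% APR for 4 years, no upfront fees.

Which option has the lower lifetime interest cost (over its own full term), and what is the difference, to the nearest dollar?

Option B by $27,447

Option A: monthly rate = 10.65%/12 = 0.0088750; payment = 55,900 × 0.0088750 / (1 − (1+0.0088750)^−120) = $758.99.
Total interest on Option A = 120 × $758.99 − $55,900 = $35,178.80.
Option B: monthly rate = 6.5%/12 = 0.0054167; payment = 55,900 × 0.0054167 / (1 − (1+0.0054167)^−48) = $1,325.67.
Total interest on Option B = 48 × $1,325.67 − $55,900 = $7,732.16.
Option B is lower by $27,446.64.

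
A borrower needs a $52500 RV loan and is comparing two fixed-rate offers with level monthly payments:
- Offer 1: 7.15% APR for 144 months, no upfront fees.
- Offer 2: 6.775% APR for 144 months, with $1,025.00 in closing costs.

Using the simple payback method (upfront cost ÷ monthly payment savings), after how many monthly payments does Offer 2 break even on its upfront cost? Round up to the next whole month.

Offer 1: monthly rate = 7.15%/12 = 0.0059583; payment = 52,500 × 0.0059583 / (1 − (1+0.0059583)^−144) = $544.11.
Offer 2: at 6.775% the monthly rate is 0.0056458, so the payment is 52,500 × 0.0056458 / (1 − 1.0056458^−144) = $533.62.
Monthly savings = $544.11 − $533.62 = $10.49.
Break-even = $1,025.00 / $10.49 = 97.71 → 98 months.

98 months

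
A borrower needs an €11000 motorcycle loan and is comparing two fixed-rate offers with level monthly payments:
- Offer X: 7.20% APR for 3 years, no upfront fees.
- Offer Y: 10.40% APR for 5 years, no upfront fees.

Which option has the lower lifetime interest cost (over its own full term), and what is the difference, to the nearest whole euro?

Offer X by €1,890

Offer X: monthly rate = 7.2%/12 = 0.0060000; payment = 11,000 × 0.0060000 / (1 − (1+0.0060000)^−36) = €340.65.
Total interest on Offer X = 36 × €340.65 − €11,000 = €1,263.40.
Offer Y: at 10.40% the monthly rate is 0.0086667, so the payment is 11,000 × 0.0086667 / (1 − 1.0086667^−60) = €235.89.
Total interest on Offer Y = 60 × €235.89 − €11,000 = €3,153.40.
Offer X is lower by €1,890.00.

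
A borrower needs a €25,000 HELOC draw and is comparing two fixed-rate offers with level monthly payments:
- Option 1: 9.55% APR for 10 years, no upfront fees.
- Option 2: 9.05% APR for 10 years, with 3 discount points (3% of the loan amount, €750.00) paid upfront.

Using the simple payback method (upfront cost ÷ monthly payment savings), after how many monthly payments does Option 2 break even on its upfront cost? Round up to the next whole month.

Option 1: monthly rate = 9.55%/12 = 0.0079583; payment = 25,000 × 0.0079583 / (1 − (1+0.0079583)^−120) = €324.18.
Option 2: monthly rate = 9.05%/12 = 0.0075417; payment = 25,000 × 0.0075417 / (1 − (1+0.0075417)^−120) = €317.37.
Monthly savings = €324.18 − €317.37 = €6.81.
Break-even = €750.00 / €6.81 = 110.13 → 111 months.

111 months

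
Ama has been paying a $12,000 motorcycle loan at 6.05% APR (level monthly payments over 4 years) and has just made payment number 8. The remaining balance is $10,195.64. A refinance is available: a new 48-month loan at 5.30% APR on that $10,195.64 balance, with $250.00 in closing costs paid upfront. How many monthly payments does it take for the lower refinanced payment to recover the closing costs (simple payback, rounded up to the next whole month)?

Current payment = 12,000 × 6.05%/12 / (1 − (1+0.0050417)^−48) = $282.10.
Refinanced payment = 10,195.64 × 0.0044167 / (1 − (1+0.0044167)^−48) = $236.19.
Monthly savings = $282.10 − $236.19 = $45.91.
Break-even = $250.00 / $45.91 = 5.45 → 6 months.

6 months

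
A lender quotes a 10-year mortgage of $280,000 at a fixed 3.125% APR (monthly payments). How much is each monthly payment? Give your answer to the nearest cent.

At 3.125% the monthly rate is 0.0026042, so the payment is 280,000 × 0.0026042 / (1 − 1.0026042^−120) = $2,719.89.

$2,719.89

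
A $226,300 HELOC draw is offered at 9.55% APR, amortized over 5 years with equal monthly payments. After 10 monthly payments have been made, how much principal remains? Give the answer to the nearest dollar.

With monthly rate i = 9.55%/12 = 0.0079583, the balance after k of n payments is P · [(1+i)^n − (1+i)^k] / [(1+i)^n − 1].
(1+0.0079583)^60 = 1.60899534 and (1+0.0079583)^10 = 1.08249475, so the balance is 226,300 × (1.60899534 − 1.08249475) / (1.60899534 − 1) = $195,645.31.

$195,645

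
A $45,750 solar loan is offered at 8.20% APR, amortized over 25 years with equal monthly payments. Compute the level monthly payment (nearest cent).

Monthly rate = 8.2%/12 = 0.0068333; payment = 45,750 × 0.0068333 / (1 − (1+0.0068333)^−300) = $359.19.

$359.19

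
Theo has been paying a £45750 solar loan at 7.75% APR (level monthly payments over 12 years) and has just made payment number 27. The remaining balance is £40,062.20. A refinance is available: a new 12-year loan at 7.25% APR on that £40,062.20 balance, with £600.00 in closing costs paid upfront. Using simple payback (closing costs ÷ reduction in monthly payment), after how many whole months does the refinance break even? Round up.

Current payment = 45,750 × 7.75%/12 / (1 − (1+0.0064583)^−144) = £488.97.
Refinanced payment = 40,062.20 × 0.0060417 / (1 − (1+0.0060417)^−144) = £417.35.
Monthly savings = £488.97 − £417.35 = £71.62.
Break-even = £600.00 / £71.62 = 8.38 → 9 months.

9 months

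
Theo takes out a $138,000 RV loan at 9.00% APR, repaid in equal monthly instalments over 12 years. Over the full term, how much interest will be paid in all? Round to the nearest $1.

$88,149

Monthly rate = 9%/12 = 0.0075000; payment = 138,000 × 0.0075000 / (1 − (1+0.0075000)^−144) = $1,570.48.
Total paid = 144 × $1,570.48 = $226,149.12; interest = $226,149.12 − $138,000 = $88,149.12.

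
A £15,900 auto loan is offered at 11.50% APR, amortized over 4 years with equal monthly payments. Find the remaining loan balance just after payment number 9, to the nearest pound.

£13,445

With monthly rate i = 11.5%/12 = 0.0095833, the balance after k of n payments is P · [(1+i)^n − (1+i)^k] / [(1+i)^n − 1].
(1+0.0095833)^48 = 1.58060837 and (1+0.0095833)^9 = 1.08963125, so the balance is 15,900 × (1.58060837 − 1.08963125) / (1.58060837 − 1) = £13,445.44.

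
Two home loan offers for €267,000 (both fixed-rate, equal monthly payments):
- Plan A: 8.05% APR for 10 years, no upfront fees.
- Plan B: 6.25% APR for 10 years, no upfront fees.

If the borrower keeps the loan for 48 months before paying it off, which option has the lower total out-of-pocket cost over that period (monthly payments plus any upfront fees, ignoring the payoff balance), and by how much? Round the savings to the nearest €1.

Plan B by €11,934

Plan A: monthly rate = 8.05%/12 = 0.0067083; payment = 267,000 × 0.0067083 / (1 − (1+0.0067083)^−120) = €3,246.51.
Plan B: at 6.25% the monthly rate is 0.0052083, so the payment is 267,000 × 0.0052083 / (1 − 1.0052083^−120) = €2,997.88.
Over 48 months: Plan A costs 48 × €3,246.51 = €155,832.48; Plan B costs 48 × €2,997.88 = €143,898.24.
Plan B is cheaper by €155,832.48 − €143,898.24 = €11,934.24.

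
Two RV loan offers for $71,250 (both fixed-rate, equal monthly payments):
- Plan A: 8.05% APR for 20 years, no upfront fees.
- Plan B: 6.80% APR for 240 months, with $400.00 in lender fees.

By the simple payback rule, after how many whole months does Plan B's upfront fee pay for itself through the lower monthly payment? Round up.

8 months

Plan A: monthly rate = 8.05%/12 = 0.0067083; payment = 71,250 × 0.0067083 / (1 − (1+0.0067083)^−240) = $598.18.
Plan B: monthly rate = 6.8%/12 = 0.0056667; payment = 71,250 × 0.0056667 / (1 − (1+0.0056667)^−240) = $543.88.
Monthly savings = $598.18 − $543.88 = $54.30.
Break-even = $400.00 / $54.30 = 7.37 → 8 months.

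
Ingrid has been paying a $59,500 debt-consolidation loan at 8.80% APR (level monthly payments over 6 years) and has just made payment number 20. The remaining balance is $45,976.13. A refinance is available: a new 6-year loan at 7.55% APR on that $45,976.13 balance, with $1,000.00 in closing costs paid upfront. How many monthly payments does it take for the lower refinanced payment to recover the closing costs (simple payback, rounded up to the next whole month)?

4 months

Current payment = 59,500 × 8.8%/12 / (1 − (1+0.0073333)^−72) = $1,066.62.
Refinanced payment = 45,976.13 × 0.0062917 / (1 − (1+0.0062917)^−72) = $796.05.
Monthly savings = $1,066.62 − $796.05 = $270.57.
Break-even = $1,000.00 / $270.57 = 3.70 → 4 months.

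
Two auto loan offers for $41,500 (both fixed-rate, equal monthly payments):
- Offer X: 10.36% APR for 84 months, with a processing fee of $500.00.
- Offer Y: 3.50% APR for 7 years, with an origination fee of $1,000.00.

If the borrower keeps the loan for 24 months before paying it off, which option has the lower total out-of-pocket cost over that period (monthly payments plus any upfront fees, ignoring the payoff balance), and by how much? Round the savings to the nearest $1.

Offer Y by $2,835

Offer X: monthly rate = 10.36%/12 = 0.0086333; payment = 41,500 × 0.0086333 / (1 − (1+0.0086333)^−84) = $696.69.
Offer Y: monthly rate = 3.5%/12 = 0.0029167; payment = 41,500 × 0.0029167 / (1 − (1+0.0029167)^−84) = $557.75.
Over 24 months: Offer X costs 24 × $696.69 + $500.00 = $17,220.56; Offer Y costs 24 × $557.75 + $1,000.00 = $14,386.00.
Offer Y is cheaper by $17,220.56 − $14,386.00 = $2,834.56.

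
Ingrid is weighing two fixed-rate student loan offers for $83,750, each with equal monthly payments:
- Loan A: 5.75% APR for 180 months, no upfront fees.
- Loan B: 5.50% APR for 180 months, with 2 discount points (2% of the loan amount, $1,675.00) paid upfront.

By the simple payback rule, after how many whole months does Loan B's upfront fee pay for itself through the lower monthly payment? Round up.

Loan A: monthly rate = 5.75%/12 = 0.0047917; payment = 83,750 × 0.0047917 / (1 − (1+0.0047917)^−180) = $695.47.
Loan B: monthly rate = 5.5%/12 = 0.0045833; payment = 83,750 × 0.0045833 / (1 − (1+0.0045833)^−180) = $684.31.
Monthly savings = $695.47 − $684.31 = $11.16.
Break-even = $1,675.00 / $11.16 = 150.09 → 151 months.

151 months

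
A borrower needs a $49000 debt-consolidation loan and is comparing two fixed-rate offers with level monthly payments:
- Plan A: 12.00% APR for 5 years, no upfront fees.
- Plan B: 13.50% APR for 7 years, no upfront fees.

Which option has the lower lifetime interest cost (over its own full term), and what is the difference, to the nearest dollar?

Plan A: monthly rate = 12%/12 = 0.0100000; payment = 49,000 × 0.0100000 / (1 − (1+0.0100000)^−60) = $1,089.98.
Total interest on Plan A = 60 × $1,089.98 − $49,000 = $16,398.80.
Plan B: at 13.50% the monthly rate is 0.0112500, so the payment is 49,000 × 0.0112500 / (1 − 1.0112500^−84) = $904.78.
Total interest on Plan B = 84 × $904.78 − $49,000 = $27,001.52.
Plan A is lower by $10,602.72.

Plan A by $10,603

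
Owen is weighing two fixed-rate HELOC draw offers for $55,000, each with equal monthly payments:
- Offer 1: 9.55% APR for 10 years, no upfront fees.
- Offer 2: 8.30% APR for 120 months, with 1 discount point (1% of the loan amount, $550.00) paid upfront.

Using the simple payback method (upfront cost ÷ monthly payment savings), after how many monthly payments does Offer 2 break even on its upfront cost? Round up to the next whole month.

Offer 1: monthly rate = 9.55%/12 = 0.0079583; payment = 55,000 × 0.0079583 / (1 − (1+0.0079583)^−120) = $713.19.
Offer 2: monthly rate = 8.3%/12 = 0.0069167; payment = 55,000 × 0.0069167 / (1 − (1+0.0069167)^−120) = $676.05.
Monthly savings = $713.19 − $676.05 = $37.14.
Break-even = $550.00 / $37.14 = 14.81 → 15 months.

15 months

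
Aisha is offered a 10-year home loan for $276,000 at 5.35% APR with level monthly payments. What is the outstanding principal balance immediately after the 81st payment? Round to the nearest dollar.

$106,276

With monthly rate i = 5.35%/12 = 0.0044583, the balance after k of n payments is P · [(1+i)^n − (1+i)^k] / [(1+i)^n − 1].
(1+0.0044583)^120 = 1.70541917 and (1+0.0044583)^81 = 1.43379156, so the balance is 276,000 × (1.70541917 − 1.43379156) / (1.70541917 − 1) = $106,276.13.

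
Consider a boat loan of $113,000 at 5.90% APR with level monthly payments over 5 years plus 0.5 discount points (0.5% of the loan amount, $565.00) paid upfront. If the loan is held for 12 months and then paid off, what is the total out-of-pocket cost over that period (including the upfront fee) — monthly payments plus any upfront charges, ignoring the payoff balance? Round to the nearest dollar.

$26,717

At 5.90% the monthly rate is 0.0049167, so the payment is 113,000 × 0.0049167 / (1 − 1.0049167^−60) = $2,179.36.
Total outlay = 12 × $2,179.36 + $565.00 = $26,717.32.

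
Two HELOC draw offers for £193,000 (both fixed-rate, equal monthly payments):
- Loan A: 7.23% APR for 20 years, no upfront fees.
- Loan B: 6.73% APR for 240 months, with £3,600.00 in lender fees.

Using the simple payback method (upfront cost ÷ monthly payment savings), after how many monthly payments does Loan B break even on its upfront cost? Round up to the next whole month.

63 months

Loan A: monthly rate = 7.23%/12 = 0.0060250; payment = 193,000 × 0.0060250 / (1 − (1+0.0060250)^−240) = £1,523.09.
Loan B: at 6.73% the monthly rate is 0.0056083, so the payment is 193,000 × 0.0056083 / (1 − 1.0056083^−240) = £1,465.21.
Monthly savings = £1,523.09 − £1,465.21 = £57.88.
Break-even = £3,600.00 / £57.88 = 62.20 → 63 months.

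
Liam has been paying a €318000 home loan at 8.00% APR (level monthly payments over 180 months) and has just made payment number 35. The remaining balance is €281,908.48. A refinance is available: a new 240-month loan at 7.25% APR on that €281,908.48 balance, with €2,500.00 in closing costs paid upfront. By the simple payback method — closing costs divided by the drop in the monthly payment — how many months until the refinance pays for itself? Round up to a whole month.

4 months

Current payment = 318,000 × 8%/12 / (1 − (1+0.0066667)^−180) = €3,038.97.
Refinanced payment = 281,908.48 × 0.0060417 / (1 − (1+0.0060417)^−240) = €2,228.14.
Monthly savings = €3,038.97 − €2,228.14 = €810.83.
Break-even = €2,500.00 / €810.83 = 3.08 → 4 months.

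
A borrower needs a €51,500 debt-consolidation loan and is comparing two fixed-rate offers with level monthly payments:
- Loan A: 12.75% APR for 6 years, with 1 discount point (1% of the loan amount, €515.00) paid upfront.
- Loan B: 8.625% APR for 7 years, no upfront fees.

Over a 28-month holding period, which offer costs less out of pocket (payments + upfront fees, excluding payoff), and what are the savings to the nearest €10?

Loan B by €6,340

Loan A: monthly rate = 12.75%/12 = 0.0106250; payment = 51,500 × 0.0106250 / (1 − (1+0.0106250)^−72) = €1,027.03.
Loan B: monthly rate = 8.625%/12 = 0.0071875; payment = 51,500 × 0.0071875 / (1 − (1+0.0071875)^−84) = €818.82.
Over 28 months: Loan A costs 28 × €1,027.03 + €515.00 = €29,271.84; Loan B costs 28 × €818.82 = €22,926.96.
Loan B is cheaper by €29,271.84 − €22,926.96 = €6,344.88.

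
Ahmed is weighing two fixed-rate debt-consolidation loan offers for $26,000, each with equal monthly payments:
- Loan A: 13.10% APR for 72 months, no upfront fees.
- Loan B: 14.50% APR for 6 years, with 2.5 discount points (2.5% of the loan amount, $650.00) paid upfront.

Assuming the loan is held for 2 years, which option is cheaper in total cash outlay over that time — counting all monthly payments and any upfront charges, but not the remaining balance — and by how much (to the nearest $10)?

Loan A by $1,120

Loan A: monthly rate = 13.1%/12 = 0.0109167; payment = 26,000 × 0.0109167 / (1 − (1+0.0109167)^−72) = $523.30.
Loan B: at 14.50% the monthly rate is 0.0120833, so the payment is 26,000 × 0.0120833 / (1 − 1.0120833^−72) = $542.74.
Over 24 months: Loan A costs 24 × $523.30 = $12,559.20; Loan B costs 24 × $542.74 + $650.00 = $13,675.76.
Loan A is cheaper by $13,675.76 − $12,559.20 = $1,116.56.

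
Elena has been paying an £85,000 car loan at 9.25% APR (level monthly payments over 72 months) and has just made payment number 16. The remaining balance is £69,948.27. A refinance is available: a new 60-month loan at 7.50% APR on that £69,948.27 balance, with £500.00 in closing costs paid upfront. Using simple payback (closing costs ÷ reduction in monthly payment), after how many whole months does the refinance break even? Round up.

4 months

Current payment = 85,000 × 9.25%/12 / (1 − (1+0.0077083)^−72) = £1,542.74.
Refinanced payment = 69,948.27 × 0.0062500 / (1 − (1+0.0062500)^−60) = £1,401.62.
Monthly savings = £1,542.74 − £1,401.62 = £141.12.
Break-even = £500.00 / £141.12 = 3.54 → 4 months.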